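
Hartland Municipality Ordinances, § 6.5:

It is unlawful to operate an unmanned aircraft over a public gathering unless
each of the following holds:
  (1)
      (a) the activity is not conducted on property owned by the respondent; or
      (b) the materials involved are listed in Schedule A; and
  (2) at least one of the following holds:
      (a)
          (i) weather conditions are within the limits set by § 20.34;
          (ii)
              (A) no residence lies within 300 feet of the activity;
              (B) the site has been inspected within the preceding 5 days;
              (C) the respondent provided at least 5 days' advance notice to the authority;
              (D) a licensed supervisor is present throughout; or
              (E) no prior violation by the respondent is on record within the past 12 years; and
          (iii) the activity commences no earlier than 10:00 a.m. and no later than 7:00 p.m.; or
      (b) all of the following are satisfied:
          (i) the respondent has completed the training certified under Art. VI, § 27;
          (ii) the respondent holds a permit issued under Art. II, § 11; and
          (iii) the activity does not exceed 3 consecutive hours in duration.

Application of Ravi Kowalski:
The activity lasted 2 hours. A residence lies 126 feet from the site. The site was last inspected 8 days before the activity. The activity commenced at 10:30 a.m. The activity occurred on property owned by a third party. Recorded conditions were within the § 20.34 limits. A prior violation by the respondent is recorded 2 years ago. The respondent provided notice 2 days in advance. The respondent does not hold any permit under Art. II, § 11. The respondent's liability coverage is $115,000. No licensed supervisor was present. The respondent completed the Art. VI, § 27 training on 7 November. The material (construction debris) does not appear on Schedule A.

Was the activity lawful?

(a) not (own property) — holds.
(b) Schedule A material — fails.
So (1) is satisfied (T OR F).
(i) weather ok — satisfied.
(A) no residence in 300 ft — not satisfied.
(B) site inspected — not met.
(C) ≥5 days' notice — fails.
(D) supervisor present — not met.
(E) no prior violation — not met.
So (ii) is not satisfied (F OR F OR F OR F OR F).
(iii) start within hours — holds.
So (a) is not satisfied (T AND F AND T).
(i) training certified — holds.
(ii) holds permit — not satisfied.
(iii) ≤ 3 hrs duration — met.
(b) = T AND F AND T = false.
(2): F OR F → false.
Overall = T AND F = false.

No — unlawful.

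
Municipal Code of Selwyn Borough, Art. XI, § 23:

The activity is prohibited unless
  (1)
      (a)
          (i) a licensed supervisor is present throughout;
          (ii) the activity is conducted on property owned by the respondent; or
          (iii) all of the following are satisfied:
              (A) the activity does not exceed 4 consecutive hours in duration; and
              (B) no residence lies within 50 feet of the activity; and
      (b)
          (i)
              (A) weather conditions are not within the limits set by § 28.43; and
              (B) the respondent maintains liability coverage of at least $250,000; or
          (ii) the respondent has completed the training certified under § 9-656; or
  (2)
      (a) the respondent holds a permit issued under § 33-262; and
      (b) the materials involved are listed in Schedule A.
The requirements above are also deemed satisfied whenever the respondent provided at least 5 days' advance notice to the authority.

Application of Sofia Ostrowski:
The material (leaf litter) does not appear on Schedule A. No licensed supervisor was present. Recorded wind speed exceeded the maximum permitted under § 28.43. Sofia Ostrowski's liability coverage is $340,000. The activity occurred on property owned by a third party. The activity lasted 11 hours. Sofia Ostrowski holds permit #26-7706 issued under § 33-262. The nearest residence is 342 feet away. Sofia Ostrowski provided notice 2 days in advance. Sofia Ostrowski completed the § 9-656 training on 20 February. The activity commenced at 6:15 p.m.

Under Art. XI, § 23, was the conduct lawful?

(i) supervisor present — fails.
(ii) own property — not satisfied.
(A) ≤ 4 hrs duration — not satisfied.
(B) no residence in 50 ft — holds.
(iii): F AND T → false.
(a): F OR F OR F → false.
(A) not (weather ok) — satisfied.
(B) coverage ≥ $250,000 — met.
So (i) is satisfied (T AND T).
(ii) training certified — holds.
So (b) is satisfied (T OR T).
(1): F AND T → false.
(a) holds permit — met.
(b) Schedule A material — fails.
(2) = T AND F = false.
Overall: F OR F → false.
Exception (≥5 days' notice) — not satisfied.
Result: main false OR exception false → false.

No — unlawful.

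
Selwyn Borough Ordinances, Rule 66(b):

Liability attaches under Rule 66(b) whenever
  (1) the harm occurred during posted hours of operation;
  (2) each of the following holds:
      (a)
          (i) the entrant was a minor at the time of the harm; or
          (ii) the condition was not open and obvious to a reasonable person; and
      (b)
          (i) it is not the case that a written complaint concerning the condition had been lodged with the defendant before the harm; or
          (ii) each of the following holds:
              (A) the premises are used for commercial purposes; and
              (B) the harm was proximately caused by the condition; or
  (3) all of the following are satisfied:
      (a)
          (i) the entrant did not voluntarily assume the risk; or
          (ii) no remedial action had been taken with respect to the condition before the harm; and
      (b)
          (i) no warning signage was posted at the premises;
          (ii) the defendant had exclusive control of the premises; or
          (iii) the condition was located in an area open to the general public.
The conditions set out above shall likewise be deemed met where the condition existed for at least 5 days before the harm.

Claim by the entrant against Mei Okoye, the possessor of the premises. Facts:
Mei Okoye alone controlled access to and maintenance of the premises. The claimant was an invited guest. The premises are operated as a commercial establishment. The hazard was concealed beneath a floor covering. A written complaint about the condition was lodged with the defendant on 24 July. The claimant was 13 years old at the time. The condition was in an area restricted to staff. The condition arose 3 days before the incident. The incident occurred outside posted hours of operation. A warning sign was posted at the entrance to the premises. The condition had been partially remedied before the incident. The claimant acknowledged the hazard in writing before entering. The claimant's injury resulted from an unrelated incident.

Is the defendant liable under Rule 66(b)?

No — not liable.

(1) during posted hours — not met.
(i) entrant a minor — holds.
(ii) not open/obvious — met.
(a) = T OR T = true.
(i) not (complaint lodged) — fails.
(A) commercial use — met.
(B) proximate cause — not met.
(ii) = T AND F = false.
So (b) is not satisfied (F OR F).
So (2) is not satisfied (T AND F).
(i) no assumed risk — fails.
(ii) no remedial action — not met.
So (a) is not satisfied (F OR F).
(i) no signage posted — not satisfied.
(ii) exclusive control — met.
(iii) public area — fails.
(b): F OR T OR F → true.
(3): F AND T → false.
Overall = F OR F OR F = false.
Exception (condition ≥5 days old) — not satisfied.
Result: main false OR exception false → false.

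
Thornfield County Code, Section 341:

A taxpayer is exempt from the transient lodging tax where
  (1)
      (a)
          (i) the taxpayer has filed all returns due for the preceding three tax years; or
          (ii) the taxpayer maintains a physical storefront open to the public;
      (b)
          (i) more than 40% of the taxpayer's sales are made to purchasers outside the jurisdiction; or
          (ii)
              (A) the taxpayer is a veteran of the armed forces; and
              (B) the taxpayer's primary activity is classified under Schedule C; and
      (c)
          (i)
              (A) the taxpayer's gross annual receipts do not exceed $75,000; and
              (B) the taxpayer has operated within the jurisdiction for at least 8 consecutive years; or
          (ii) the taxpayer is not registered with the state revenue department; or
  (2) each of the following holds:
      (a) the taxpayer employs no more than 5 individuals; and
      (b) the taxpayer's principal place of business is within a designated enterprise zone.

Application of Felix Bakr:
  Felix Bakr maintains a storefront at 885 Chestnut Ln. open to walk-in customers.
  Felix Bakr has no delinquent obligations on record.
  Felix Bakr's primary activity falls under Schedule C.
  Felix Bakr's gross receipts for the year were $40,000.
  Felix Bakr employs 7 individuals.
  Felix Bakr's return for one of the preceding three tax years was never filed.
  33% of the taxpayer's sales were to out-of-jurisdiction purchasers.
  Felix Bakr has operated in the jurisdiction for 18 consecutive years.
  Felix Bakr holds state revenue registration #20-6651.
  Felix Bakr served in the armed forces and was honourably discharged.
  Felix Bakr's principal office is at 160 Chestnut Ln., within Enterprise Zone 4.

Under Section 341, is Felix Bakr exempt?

(i) returns current — not met.
(ii) has storefront — met.
(a) = F OR T = true.
(i) >40% out-of-jur. sales — fails.
(A) veteran — holds.
(B) Schedule C activity — holds.
(ii): T AND T → true.
(b) = F OR T = true.
(A) receipts ≤ $75,000 — satisfied.
(B) ≥ 8 yrs in jurisdiction — holds.
So (i) is satisfied (T AND T).
(ii) not (state-registered) — not satisfied.
So (c) is satisfied (T OR F).
So (1) is satisfied (T AND T AND T).
(a) ≤ 5 employees — not satisfied.
(b) in enterprise zone — satisfied.
(2) = F AND T = false.
Overall = T OR F = true.

Yes — exempt.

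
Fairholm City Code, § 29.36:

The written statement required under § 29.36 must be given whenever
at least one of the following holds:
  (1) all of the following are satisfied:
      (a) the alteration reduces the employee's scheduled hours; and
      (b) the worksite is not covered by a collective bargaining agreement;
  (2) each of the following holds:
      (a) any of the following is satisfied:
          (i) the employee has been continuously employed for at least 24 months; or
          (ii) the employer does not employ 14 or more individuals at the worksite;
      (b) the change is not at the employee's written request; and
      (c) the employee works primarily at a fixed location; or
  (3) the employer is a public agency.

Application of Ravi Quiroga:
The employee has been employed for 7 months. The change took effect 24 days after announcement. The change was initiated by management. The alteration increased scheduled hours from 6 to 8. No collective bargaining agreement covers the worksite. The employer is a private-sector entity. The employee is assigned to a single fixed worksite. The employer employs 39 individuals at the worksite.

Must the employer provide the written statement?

(a) hours reduced — not met.
(b) no CBA — met.
(1): F AND T → false.
(i) tenure ≥ 24 mo. — not met.
(ii) not (≥ 14 at site) — not met.
So (a) is not satisfied (F OR F).
(b) not employee-requested — met.
(c) fixed location — met.
(2) = F AND T AND T = false.
(3) public agency — fails.
So Overall is not satisfied (F OR F OR F).

No — not required.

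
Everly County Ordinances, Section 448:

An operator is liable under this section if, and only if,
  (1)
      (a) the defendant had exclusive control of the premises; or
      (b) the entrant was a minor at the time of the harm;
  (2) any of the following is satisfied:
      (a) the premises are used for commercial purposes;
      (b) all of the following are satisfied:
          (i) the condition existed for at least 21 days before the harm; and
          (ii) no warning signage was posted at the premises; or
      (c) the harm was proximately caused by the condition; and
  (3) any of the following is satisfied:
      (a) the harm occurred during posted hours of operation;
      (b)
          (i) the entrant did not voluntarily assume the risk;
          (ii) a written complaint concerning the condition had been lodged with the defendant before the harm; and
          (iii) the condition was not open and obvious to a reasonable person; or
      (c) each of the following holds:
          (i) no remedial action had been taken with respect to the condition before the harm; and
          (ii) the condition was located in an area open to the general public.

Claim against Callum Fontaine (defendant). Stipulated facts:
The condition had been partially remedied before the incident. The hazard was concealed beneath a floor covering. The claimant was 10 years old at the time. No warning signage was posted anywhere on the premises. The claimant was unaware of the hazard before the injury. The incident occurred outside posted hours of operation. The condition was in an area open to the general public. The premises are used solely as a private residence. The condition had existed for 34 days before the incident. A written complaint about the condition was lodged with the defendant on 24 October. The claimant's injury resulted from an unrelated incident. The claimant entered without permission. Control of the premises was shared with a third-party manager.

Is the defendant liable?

Yes — liable.

(a) exclusive control — fails.
(b) entrant a minor — satisfied.
So (1) is satisfied (F OR T).
(a) commercial use — not met.
(i) condition ≥21 days old — holds.
(ii) no signage posted — satisfied.
So (b) is satisfied (T AND T).
(c) proximate cause — fails.
(2): F OR T OR F → true.
(a) during posted hours — not satisfied.
(i) no assumed risk — satisfied.
(ii) complaint lodged — satisfied.
(iii) not open/obvious — holds.
So (b) is satisfied (T AND T AND T).
(i) no remedial action — fails.
(ii) public area — satisfied.
(c): F AND T → false.
(3): F OR T OR F → true.
Overall: T AND T AND T → true.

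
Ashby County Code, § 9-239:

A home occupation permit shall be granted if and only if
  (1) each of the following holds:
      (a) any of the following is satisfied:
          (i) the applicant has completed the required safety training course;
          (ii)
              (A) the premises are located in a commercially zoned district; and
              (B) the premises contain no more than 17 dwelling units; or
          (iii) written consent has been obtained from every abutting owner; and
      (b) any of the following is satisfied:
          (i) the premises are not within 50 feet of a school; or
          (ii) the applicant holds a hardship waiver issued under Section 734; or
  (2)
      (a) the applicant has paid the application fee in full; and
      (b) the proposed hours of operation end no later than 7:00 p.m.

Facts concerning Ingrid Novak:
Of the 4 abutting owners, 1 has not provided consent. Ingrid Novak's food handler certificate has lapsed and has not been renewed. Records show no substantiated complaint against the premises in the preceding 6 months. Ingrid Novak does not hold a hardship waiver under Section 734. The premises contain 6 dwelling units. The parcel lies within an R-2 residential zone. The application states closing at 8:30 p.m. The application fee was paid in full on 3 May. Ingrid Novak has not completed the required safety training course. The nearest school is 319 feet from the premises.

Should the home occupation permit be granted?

No — denied.

(i) safety training — fails.
(A) commercially zoned — not met.
(B) ≤ 17 units — holds.
So (ii) is not satisfied (F AND T).
(iii) all abutters consent — not met.
(a) = F OR F OR F = false.
(i) ≥50 ft from school — satisfied.
(ii) hardship waiver — not met.
So (b) is satisfied (T OR F).
(1): F AND T → false.
(a) fee paid — met.
(b) closes by 7 p.m. — not satisfied.
So (2) is not satisfied (T AND F).
Overall: F OR F → false.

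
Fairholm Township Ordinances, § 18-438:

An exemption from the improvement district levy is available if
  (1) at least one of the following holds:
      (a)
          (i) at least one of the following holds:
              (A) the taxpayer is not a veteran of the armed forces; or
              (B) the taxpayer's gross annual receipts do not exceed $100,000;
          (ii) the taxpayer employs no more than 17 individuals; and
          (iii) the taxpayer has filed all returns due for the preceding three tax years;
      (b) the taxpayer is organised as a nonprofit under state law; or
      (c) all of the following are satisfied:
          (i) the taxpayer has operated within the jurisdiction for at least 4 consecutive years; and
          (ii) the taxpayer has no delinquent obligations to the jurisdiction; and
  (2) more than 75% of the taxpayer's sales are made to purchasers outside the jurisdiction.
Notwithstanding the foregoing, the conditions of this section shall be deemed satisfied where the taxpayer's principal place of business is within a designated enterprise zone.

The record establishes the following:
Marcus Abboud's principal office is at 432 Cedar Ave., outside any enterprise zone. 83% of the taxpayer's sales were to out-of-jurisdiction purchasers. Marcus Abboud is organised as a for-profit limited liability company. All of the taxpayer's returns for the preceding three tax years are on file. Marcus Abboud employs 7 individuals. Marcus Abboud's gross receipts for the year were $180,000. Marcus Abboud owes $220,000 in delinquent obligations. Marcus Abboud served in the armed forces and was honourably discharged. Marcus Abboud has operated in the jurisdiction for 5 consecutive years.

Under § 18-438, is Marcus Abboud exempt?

No — not exempt.

(A) not (veteran) — not met.
(B) receipts ≤ $100,000 — fails.
(i): F OR F → false.
(ii) ≤ 17 employees — satisfied.
(iii) returns current — met.
So (a) is not satisfied (F AND T AND T).
(b) nonprofit — fails.
(i) ≥ 4 yrs in jurisdiction — holds.
(ii) no delinquency — not satisfied.
(c): T AND F → false.
(1): F OR F OR F → false.
(2) >75% out-of-jur. sales — satisfied.
Overall = F AND T = false.
Exception (in enterprise zone) — not satisfied.
Result: main false OR exception false → false.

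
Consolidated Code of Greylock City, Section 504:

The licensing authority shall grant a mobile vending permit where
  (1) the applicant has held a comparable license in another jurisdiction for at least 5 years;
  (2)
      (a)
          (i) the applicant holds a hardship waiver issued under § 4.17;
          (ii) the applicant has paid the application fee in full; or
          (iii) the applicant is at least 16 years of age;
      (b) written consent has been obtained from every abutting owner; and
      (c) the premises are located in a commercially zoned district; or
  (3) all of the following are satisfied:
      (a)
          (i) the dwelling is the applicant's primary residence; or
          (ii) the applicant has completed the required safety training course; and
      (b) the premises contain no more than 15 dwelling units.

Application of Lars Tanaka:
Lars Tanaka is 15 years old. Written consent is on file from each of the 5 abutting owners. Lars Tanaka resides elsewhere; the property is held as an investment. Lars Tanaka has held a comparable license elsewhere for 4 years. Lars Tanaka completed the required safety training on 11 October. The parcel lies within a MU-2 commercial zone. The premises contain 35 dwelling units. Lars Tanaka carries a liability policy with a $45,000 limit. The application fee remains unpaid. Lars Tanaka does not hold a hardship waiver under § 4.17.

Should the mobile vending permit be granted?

No — denied.

(1) prior license ≥ 5 yr — not satisfied.
(i) hardship waiver — not satisfied.
(ii) fee paid — not satisfied.
(iii) age ≥ 16 — fails.
(a) = F OR F OR F = false.
(b) all abutters consent — holds.
(c) commercially zoned — met.
(2) = F AND T AND T = false.
(i) primary residence — not met.
(ii) safety training — satisfied.
(a) = F OR T = true.
(b) ≤ 15 units — not met.
So (3) is not satisfied (T AND F).
So Overall is not satisfied (F OR F OR F).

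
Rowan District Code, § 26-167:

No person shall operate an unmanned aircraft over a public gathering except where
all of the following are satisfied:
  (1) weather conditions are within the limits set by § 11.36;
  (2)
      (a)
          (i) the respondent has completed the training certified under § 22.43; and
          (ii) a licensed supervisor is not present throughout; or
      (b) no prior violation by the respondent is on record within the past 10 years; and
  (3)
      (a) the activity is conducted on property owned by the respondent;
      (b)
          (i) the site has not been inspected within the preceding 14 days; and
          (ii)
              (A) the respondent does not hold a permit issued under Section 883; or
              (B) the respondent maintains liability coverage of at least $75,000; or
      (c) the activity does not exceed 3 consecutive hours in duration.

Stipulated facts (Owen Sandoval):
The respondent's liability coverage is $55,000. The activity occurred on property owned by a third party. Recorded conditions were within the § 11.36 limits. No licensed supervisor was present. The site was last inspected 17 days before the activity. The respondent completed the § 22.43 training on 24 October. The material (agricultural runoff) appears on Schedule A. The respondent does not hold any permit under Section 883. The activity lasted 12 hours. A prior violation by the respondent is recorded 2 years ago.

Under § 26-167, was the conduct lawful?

Yes — lawful.

(1) weather ok — satisfied.
(i) training certified — holds.
(ii) not (supervisor present) — satisfied.
So (a) is satisfied (T AND T).
(b) no prior violation — not satisfied.
(2) = T OR F = true.
(a) own property — not satisfied.
(i) not (site inspected) — met.
(A) not (holds permit) — met.
(B) coverage ≥ $75,000 — not satisfied.
(ii): T OR F → true.
(b) = T AND T = true.
(c) ≤ 3 hrs duration — not met.
So (3) is satisfied (F OR T OR F).
Overall = T AND T AND T = true.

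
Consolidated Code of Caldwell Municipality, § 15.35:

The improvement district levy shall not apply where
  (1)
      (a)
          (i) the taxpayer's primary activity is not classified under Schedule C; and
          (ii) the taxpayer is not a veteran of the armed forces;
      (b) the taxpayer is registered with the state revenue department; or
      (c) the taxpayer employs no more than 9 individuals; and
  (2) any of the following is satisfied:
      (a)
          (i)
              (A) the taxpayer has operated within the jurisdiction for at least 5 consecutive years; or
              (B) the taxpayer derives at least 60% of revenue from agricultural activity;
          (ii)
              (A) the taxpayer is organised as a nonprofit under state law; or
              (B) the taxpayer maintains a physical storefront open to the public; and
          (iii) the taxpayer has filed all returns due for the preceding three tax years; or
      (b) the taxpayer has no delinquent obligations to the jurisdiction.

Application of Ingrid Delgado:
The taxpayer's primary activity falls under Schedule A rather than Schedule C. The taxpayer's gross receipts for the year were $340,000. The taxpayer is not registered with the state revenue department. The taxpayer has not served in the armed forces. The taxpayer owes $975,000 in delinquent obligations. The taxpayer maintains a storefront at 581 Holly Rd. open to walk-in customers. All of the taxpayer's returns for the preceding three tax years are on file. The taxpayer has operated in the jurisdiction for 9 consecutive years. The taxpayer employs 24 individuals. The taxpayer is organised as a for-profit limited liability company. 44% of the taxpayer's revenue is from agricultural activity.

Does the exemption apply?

(i) not (Schedule C activity) — satisfied.
(ii) not (veteran) — satisfied.
So (a) is satisfied (T AND T).
(b) state-registered — not met.
(c) ≤ 9 employees — not met.
(1): T OR F OR F → true.
(A) ≥ 5 yrs in jurisdiction — holds.
(B) ≥60% agricultural — not met.
(i) = T OR F = true.
(A) nonprofit — fails.
(B) has storefront — met.
So (ii) is satisfied (F OR T).
(iii) returns current — satisfied.
So (a) is satisfied (T AND T AND T).
(b) no delinquency — not satisfied.
(2) = T OR F = true.
So Overall is satisfied (T AND T).

Yes — exempt.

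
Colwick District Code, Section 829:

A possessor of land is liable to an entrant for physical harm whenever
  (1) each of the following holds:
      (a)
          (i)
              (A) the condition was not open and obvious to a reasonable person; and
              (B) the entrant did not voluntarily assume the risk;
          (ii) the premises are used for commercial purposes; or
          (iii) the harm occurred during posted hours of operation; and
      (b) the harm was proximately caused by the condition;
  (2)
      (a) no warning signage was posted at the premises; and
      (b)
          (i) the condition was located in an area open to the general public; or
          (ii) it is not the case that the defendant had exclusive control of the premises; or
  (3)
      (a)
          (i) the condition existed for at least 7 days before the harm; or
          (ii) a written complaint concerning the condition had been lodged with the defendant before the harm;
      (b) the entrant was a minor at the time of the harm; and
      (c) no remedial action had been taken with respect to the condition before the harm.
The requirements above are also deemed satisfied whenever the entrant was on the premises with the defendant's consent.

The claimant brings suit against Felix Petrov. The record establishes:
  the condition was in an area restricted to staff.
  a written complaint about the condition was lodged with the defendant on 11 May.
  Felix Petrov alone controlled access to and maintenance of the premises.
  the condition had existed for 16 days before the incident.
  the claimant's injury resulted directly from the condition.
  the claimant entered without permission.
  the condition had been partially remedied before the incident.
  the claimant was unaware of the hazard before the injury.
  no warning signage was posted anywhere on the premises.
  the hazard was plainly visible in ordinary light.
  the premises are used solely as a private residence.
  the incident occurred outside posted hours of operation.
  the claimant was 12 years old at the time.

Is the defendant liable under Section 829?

(A) not open/obvious — not met.
(B) no assumed risk — satisfied.
So (i) is not satisfied (F AND T).
(ii) commercial use — not satisfied.
(iii) during posted hours — fails.
(a) = F OR F OR F = false.
(b) proximate cause — holds.
(1): F AND T → false.
(a) no signage posted — satisfied.
(i) public area — not met.
(ii) not (exclusive control) — fails.
So (b) is not satisfied (F OR F).
(2) = T AND F = false.
(i) condition ≥7 days old — met.
(ii) complaint lodged — satisfied.
So (a) is satisfied (T OR T).
(b) entrant a minor — satisfied.
(c) no remedial action — not satisfied.
(3) = T AND T AND F = false.
So Overall is not satisfied (F OR F OR F).
Exception (consent to enter) — not satisfied.
Result: main false OR exception false → false.

No — not liable.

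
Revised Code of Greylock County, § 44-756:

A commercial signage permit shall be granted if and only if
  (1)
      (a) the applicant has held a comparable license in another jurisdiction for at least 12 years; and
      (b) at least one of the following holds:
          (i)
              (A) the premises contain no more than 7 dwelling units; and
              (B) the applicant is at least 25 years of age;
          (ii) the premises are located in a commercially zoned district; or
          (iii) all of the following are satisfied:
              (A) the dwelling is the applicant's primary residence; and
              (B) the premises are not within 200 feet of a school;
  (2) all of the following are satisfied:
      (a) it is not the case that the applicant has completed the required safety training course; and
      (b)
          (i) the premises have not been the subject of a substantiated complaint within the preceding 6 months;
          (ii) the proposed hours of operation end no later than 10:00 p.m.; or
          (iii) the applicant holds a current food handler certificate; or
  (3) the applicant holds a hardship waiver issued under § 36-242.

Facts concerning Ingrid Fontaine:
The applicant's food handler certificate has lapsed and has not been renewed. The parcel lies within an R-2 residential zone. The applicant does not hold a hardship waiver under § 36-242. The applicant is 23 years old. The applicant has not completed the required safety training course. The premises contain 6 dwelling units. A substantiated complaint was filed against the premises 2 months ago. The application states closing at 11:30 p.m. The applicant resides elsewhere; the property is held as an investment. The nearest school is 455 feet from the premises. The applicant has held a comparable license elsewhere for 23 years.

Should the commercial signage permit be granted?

No — denied.

(a) prior license ≥ 12 yr — met.
(A) ≤ 7 units — met.
(B) age ≥ 25 — not satisfied.
(i) = T AND F = false.
(ii) commercially zoned — fails.
(A) primary residence — fails.
(B) ≥200 ft from school — met.
(iii): F AND T → false.
So (b) is not satisfied (F OR F OR F).
So (1) is not satisfied (T AND F).
(a) not (safety training) — satisfied.
(i) no complaint in 6 mo. — not satisfied.
(ii) closes by 10 p.m. — fails.
(iii) food handler cert. — not satisfied.
(b) = F OR F OR F = false.
(2) = T AND F = false.
(3) hardship waiver — not met.
Overall = F OR F OR F = false.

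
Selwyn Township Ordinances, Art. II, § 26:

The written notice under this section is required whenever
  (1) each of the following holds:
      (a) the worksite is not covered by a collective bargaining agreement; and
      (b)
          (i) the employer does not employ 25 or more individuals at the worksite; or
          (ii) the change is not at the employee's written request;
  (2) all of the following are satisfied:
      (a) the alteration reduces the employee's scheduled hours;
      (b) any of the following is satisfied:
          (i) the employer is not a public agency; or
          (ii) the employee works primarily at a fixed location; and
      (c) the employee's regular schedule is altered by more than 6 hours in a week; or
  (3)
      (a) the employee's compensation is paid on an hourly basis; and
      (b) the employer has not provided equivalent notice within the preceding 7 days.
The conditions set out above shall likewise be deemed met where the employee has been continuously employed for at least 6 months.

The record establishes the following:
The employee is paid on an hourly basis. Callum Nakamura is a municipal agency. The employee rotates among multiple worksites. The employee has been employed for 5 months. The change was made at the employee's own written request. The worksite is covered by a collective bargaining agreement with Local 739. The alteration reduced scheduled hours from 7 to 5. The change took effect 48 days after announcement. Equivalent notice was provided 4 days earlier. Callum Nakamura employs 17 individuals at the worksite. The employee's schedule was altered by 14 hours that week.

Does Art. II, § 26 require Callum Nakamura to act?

(a) no CBA — not satisfied.
(i) not (≥ 25 at site) — holds.
(ii) not employee-requested — fails.
So (b) is satisfied (T OR F).
So (1) is not satisfied (F AND T).
(a) hours reduced — satisfied.
(i) not (public agency) — not satisfied.
(ii) fixed location — not met.
(b) = F OR F = false.
(c) schedule shift > 6h — satisfied.
(2): T AND F AND T → false.
(a) hourly-paid — met.
(b) no recent notice — not satisfied.
So (3) is not satisfied (T AND F).
Overall = F OR F OR F = false.
Exception (tenure ≥ 6 mo.) — not satisfied.
Result: main false OR exception false → false.

No — not required.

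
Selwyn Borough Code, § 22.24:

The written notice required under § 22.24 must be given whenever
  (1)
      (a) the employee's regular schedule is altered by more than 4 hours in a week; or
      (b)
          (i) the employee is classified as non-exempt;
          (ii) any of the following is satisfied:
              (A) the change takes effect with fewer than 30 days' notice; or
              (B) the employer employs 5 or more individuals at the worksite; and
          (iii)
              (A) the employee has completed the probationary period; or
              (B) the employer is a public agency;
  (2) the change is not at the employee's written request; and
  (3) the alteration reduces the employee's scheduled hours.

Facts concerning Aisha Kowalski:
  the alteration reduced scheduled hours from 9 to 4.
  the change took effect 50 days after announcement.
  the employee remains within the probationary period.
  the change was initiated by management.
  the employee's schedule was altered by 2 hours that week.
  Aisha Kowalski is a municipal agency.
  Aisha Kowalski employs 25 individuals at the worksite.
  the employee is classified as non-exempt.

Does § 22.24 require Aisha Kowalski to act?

Yes — required.

(a) schedule shift > 4h — fails.
(i) non-exempt — holds.
(A) < 30 days' notice — not met.
(B) ≥ 5 at site — holds.
(ii) = F OR T = true.
(A) past probation — not met.
(B) public agency — holds.
So (iii) is satisfied (F OR T).
(b) = T AND T AND T = true.
(1): F OR T → true.
(2) not employee-requested — met.
(3) hours reduced — holds.
Overall = T AND T AND T = true.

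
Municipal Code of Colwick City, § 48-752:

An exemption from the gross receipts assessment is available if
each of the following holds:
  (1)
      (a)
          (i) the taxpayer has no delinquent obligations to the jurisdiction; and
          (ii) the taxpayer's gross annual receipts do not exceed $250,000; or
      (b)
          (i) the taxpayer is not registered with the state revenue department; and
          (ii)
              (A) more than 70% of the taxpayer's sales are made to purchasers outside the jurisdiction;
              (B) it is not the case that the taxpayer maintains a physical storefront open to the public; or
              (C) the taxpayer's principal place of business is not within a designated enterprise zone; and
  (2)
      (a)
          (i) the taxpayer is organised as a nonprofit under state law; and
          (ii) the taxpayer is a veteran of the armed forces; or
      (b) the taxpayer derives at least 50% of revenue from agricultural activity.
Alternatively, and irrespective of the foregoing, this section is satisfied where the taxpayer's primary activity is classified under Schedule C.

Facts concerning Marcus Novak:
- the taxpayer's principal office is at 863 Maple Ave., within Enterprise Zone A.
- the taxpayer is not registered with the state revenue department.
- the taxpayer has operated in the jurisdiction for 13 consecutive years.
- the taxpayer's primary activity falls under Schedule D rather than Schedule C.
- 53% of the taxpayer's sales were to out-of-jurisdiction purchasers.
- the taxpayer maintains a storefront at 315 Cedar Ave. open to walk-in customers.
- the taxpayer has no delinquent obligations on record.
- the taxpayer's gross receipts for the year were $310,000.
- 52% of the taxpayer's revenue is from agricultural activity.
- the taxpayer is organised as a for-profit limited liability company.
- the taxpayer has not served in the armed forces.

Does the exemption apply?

(i) no delinquency — met.
(ii) receipts ≤ $250,000 — not met.
(a) = T AND F = false.
(i) not (state-registered) — holds.
(A) >70% out-of-jur. sales — fails.
(B) not (has storefront) — not satisfied.
(C) not (in enterprise zone) — not met.
So (ii) is not satisfied (F OR F OR F).
So (b) is not satisfied (T AND F).
So (1) is not satisfied (F OR F).
(i) nonprofit — not met.
(ii) veteran — fails.
(a) = F AND F = false.
(b) ≥50% agricultural — holds.
(2): F OR T → true.
Overall: F AND T → false.
Exception (Schedule C activity) — not satisfied.
Result: main false OR exception false → false.

No — not exempt.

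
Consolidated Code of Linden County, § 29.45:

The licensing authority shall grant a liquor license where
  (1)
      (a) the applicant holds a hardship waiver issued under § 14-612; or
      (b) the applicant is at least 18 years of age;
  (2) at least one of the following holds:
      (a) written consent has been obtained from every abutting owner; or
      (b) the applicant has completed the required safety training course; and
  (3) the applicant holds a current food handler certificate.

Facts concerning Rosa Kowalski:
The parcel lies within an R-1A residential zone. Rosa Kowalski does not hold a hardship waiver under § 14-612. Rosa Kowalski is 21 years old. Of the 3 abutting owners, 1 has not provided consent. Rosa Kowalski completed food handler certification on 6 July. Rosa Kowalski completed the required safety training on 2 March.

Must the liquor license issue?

(a) hardship waiver — not satisfied.
(b) age ≥ 18 — satisfied.
(1) = F OR T = true.
(a) all abutters consent — not satisfied.
(b) safety training — satisfied.
(2): F OR T → true.
(3) food handler cert. — holds.
So Overall is satisfied (T AND T AND T).

Yes — granted.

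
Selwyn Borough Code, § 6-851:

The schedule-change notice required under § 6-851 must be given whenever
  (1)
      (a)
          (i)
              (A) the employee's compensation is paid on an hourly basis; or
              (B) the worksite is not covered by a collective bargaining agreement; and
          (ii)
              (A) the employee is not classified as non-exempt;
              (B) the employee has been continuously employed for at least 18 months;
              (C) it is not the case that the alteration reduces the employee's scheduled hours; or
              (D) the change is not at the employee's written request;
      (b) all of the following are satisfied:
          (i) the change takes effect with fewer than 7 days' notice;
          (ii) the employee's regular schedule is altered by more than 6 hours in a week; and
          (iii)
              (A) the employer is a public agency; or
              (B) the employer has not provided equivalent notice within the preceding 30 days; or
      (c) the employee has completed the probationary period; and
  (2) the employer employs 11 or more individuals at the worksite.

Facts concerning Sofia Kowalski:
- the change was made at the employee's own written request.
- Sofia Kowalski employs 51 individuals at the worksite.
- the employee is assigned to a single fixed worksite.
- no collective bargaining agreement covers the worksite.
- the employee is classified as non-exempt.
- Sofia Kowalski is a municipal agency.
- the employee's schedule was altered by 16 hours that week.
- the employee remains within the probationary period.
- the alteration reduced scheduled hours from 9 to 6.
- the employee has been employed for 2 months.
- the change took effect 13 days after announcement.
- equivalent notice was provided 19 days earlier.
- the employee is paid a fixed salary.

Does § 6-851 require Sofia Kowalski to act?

No — not required.

(A) hourly-paid — not satisfied.
(B) no CBA — met.
So (i) is satisfied (F OR T).
(A) not (non-exempt) — not met.
(B) tenure ≥ 18 mo. — not met.
(C) not (hours reduced) — not satisfied.
(D) not employee-requested — fails.
So (ii) is not satisfied (F OR F OR F OR F).
(a): T AND F → false.
(i) < 7 days' notice — fails.
(ii) schedule shift > 6h — met.
(A) public agency — holds.
(B) no recent notice — fails.
So (iii) is satisfied (T OR F).
So (b) is not satisfied (F AND T AND T).
(c) past probation — not met.
(1) = F OR F OR F = false.
(2) ≥ 11 at site — satisfied.
Overall = F AND T = false.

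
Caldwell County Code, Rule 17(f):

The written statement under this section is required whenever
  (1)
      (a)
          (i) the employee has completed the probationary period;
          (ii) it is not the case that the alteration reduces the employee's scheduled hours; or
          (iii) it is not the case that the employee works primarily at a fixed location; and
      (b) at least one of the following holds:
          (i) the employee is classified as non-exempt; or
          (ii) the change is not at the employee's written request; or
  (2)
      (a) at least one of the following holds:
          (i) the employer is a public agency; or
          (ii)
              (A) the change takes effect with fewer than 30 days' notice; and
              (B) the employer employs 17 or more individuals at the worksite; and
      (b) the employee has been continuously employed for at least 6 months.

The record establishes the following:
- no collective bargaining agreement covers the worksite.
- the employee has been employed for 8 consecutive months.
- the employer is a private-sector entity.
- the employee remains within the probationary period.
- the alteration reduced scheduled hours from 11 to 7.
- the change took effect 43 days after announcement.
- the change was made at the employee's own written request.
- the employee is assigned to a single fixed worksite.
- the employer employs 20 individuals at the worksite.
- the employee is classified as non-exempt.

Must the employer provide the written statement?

(i) past probation — not met.
(ii) not (hours reduced) — not met.
(iii) not (fixed location) — fails.
(a) = F OR F OR F = false.
(i) non-exempt — met.
(ii) not employee-requested — not satisfied.
So (b) is satisfied (T OR F).
So (1) is not satisfied (F AND T).
(i) public agency — fails.
(A) < 30 days' notice — not met.
(B) ≥ 17 at site — holds.
(ii): F AND T → false.
(a): F OR F → false.
(b) tenure ≥ 6 mo. — met.
(2) = F AND T = false.
Overall = F OR F = false.

No — not required.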